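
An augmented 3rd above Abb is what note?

A third above A lands on the letter C.
An augmented third spans 5 semitones, so Abb moves to pitch class 0. On the letter C that is C.

C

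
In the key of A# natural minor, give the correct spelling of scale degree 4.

The A# natural minor scale runs A# B# C# D# E# F# G#.
Degree 4 is D#.

D#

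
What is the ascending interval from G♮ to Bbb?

Counting letters G–A–B gives a third.
G→Bbb = 2 semitones, 2 narrower than the major third (4), so diminished.

diminished third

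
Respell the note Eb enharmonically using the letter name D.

D#

Eb is pitch class 3. The letter D alone is pitch class 2.
To reach pitch class 3 from D requires an offset of +1 semitone, i.e. sharp: D#.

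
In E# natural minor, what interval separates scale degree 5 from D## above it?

major third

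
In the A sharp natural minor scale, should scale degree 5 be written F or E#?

Each scale degree takes a distinct letter name. Degree 5 of a scale on A must use the letter E.
E# and F are enharmonically the same pitch, but only E# uses the letter E, so it is the correct spelling here.

E#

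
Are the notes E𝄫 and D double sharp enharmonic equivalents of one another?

No

Ebb is pitch class 2; D## is pitch class 4.
The pitch classes differ (2 vs. 4), so they are not enharmonic equivalents.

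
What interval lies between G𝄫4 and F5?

augmented seventh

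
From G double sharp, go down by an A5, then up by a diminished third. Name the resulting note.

An augmented fifth down from G## is C# (letter C, 8 semitones down).
A diminished third up from C# is Eb (letter E, 2 semitones up).

Eb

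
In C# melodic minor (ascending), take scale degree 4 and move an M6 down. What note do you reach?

Scale degree 4 of C# melodic minor (ascending) is F#.
A major sixth (9 semitones) below F# lands on the letter A, giving A.

A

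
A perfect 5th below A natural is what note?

D

A down a perfect fifth is D, so the target letter is D.
From A, a perfect fifth is 7 semitones down: D.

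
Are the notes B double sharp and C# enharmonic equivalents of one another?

B## = pitch class 1 and C# = pitch class 1 — the same pitch class, so they are enharmonic equivalents.

Yes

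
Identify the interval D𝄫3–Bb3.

augmented sixth

Counting letters D–E–F–G–A–B gives a sixth.
Dbb→Bb = 10 semitones, 1 wider than the major sixth (9), so augmented.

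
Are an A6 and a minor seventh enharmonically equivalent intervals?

Yes

An augmented sixth spans 10 semitones; a minor seventh spans 10.
They are enharmonically equivalent.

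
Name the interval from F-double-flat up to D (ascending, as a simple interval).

The letter names run F→D, a span of 5 letter steps, so the interval is some kind of sixth.
Fbb to D is 11 semitones. A major sixth is 9, so 11 makes it doubly augmented.

doubly augmented sixth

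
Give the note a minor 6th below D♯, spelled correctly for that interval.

F##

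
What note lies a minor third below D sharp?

A third below D lands on the letter B.
A minor third spans 3 semitones, so D# moves to pitch class 0. On the letter B that is B#.

B#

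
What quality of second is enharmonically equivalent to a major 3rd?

A major third spans 4 semitones.
A second spanning 4 semitones is doubly augmented (the major second is 2).

doubly augmented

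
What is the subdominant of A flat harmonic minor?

Degree 4 takes the letter 3 steps above A, which is D.
In harmonic minor, degree 4 sits 5 semitones above the tonic. Ab + 5 semitones is pitch class 1, spelled on D as Db.

Db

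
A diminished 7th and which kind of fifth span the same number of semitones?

doubly augmented

A diminished seventh spans 9 semitones.
A fifth spanning 9 semitones is doubly augmented (the perfect fifth is 7).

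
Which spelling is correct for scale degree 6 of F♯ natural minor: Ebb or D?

Each scale degree takes a distinct letter name. Degree 6 of a scale on F must use the letter D.
D and Ebb are enharmonically the same pitch, but only D uses the letter D, so it is the correct spelling here.

D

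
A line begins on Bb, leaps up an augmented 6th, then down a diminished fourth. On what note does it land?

An augmented sixth up from Bb is G# (letter G, 10 semitones up).
A diminished fourth down from G# is D## (letter D, 4 semitones down).

D##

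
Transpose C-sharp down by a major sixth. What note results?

C down a major sixth is Eb, so the target letter is E.
From C#, a major sixth is 9 semitones down: E.

E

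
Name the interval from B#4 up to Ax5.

Counting letters B–C–D–E–F–G–A gives a seventh.
B#→A## = 11 semitones, exactly the major seventh.

major seventh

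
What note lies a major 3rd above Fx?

A third above F lands on the letter A.
A major third spans 4 semitones, so F## moves to pitch class 11. On the letter A that is A##.

A##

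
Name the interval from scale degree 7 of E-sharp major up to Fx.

Scale degree 7 of E# major is D##.
D## up to F##: letters D→F make it a third; 3 semitones makes it minor.

minor third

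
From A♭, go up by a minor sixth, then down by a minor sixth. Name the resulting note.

A minor sixth up from Ab is Fb (letter F, 8 semitones up).
A minor sixth down from Fb is Ab (letter A, 8 semitones down).

Ab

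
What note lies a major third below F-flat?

F down a major third is Db, so the target letter is D.
From Fb, a major third is 4 semitones down: Dbb.

Dbb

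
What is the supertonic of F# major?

Degree 2 takes the letter 1 step above F, which is G.
In major, degree 2 sits 2 semitones above the tonic. F# + 2 semitones is pitch class 8, spelled on G as G#.

G#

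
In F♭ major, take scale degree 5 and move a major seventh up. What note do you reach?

Scale degree 5 of Fb major is Cb.
A major seventh (11 semitones) above Cb lands on the letter B, giving Bb.

Bb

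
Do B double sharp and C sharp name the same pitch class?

Yes

B## = pitch class 1 and C# = pitch class 1 — the same pitch class, so they are enharmonic equivalents.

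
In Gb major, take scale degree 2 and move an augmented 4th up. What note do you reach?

D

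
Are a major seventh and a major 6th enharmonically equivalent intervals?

No

A major seventh spans 11 semitones; a major sixth spans 9.
The spans differ, so they are not enharmonic equivalents.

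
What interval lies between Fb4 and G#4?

doubly augmented second

The letter names run F→G, a span of 1 letter step, so the interval is some kind of second.
Fb to G# is 4 semitones. A major second is 2, so 4 makes it doubly augmented.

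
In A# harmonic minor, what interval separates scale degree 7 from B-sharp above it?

Scale degree 7 of A# harmonic minor is G##.
G## up to B#: letters G→B make it a third; 3 semitones makes it minor.

minor third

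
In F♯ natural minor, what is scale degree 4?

B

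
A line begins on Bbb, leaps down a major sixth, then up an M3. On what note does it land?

Fb

A major sixth down from Bbb is Dbb (letter D, 9 semitones down).
A major third up from Dbb is Fb (letter F, 4 semitones up).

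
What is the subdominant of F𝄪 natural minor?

B#

Degree 4 takes the letter 3 steps above F, which is B.
In natural minor, degree 4 sits 5 semitones above the tonic. F## + 5 semitones is pitch class 0, spelled on B as B#.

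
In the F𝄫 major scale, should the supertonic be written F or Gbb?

Each scale degree takes a distinct letter name. Degree 2 of a scale on F must use the letter G.
Gbb and F are enharmonically the same pitch, but only Gbb uses the letter G, so it is the correct spelling here.

Gbb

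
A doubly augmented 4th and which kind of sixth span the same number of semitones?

diminished

A doubly augmented fourth spans 7 semitones.
A sixth spanning 7 semitones is diminished (the major sixth is 9).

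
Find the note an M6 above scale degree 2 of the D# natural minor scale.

C##

Scale degree 2 of D# natural minor is E#.
A major sixth (9 semitones) above E# lands on the letter C, giving C##.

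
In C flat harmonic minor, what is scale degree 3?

Degree 3 takes the letter 2 steps above C, which is E.
In harmonic minor, degree 3 sits 3 semitones above the tonic. Cb + 3 semitones is pitch class 2, spelled on E as Ebb.

Ebb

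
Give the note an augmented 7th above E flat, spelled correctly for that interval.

D#

E up a major seventh is D#, so the target letter is D.
From Eb, an augmented seventh is 12 semitones up: D#.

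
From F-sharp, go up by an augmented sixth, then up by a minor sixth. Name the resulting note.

B#

An augmented sixth up from F# is D## (letter D, 10 semitones up).
A minor sixth up from D## is B# (letter B, 8 semitones up).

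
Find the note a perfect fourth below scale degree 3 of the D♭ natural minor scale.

Cb

Scale degree 3 of Db natural minor is Fb.
A perfect fourth (5 semitones) below Fb lands on the letter C, giving Cb.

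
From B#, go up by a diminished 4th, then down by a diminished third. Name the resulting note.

A diminished fourth up from B# is E (letter E, 4 semitones up).
A diminished third down from E is C## (letter C, 2 semitones down).

C##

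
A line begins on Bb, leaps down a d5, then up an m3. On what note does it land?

A diminished fifth down from Bb is E (letter E, 6 semitones down).
A minor third up from E is G (letter G, 3 semitones up).

G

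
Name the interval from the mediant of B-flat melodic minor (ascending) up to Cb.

minor seventh

The mediant of Bb melodic minor (ascending) is Db.
Db up to Cb: letters D→C make it a seventh; 10 semitones makes it minor.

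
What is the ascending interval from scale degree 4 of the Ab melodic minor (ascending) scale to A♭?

perfect fifth

Scale degree 4 of Ab melodic minor (ascending) is Db.
Db up to Ab: letters D→A make it a fifth; 7 semitones makes it perfect.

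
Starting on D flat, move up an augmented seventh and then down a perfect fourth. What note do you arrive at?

An augmented seventh up from Db is C# (letter C, 12 semitones up).
A perfect fourth down from C# is G# (letter G, 5 semitones down).

G#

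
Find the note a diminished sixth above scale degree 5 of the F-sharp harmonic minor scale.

Ab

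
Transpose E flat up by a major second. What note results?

F

A second above E lands on the letter F.
A major second spans 2 semitones, so Eb moves to pitch class 5. On the letter F that is F.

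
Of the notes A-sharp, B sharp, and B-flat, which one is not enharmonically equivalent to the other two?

In 12-tone equal temperament, enharmonic equivalents share a pitch class. A# is pitch class 10; B# is pitch class 0; Bb is pitch class 10.
A# and Bb share pitch class 10, while B# is pitch class 0.

B#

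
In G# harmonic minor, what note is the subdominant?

C#

Degree 4 takes the letter 3 steps above G, which is C.
In harmonic minor, degree 4 sits 5 semitones above the tonic. G# + 5 semitones is pitch class 1, spelled on C as C#.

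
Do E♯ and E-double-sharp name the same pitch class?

No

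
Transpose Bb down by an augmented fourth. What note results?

Fb

A fourth below B lands on the letter F.
An augmented fourth spans 6 semitones, so Bb moves to pitch class 4. On the letter F that is Fb.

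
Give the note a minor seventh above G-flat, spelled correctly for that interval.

Fb

G up a major seventh is F#, so the target letter is F.
From Gb, a minor seventh is 10 semitones up: Fb.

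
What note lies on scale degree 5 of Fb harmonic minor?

Cb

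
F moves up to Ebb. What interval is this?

diminished seventh

Counting letters F–G–A–B–C–D–E gives a seventh.
F→Ebb = 9 semitones, 2 narrower than the major seventh (11), so diminished.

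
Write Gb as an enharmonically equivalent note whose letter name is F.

F#

Gb is pitch class 6. The letter F alone is pitch class 5.
To reach pitch class 6 from F requires an offset of +1 semitone, i.e. sharp: F#.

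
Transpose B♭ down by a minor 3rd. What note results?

B down a major third is G, so the target letter is G.
From Bb, a minor third is 3 semitones down: G.

G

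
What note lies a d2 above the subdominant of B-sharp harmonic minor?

The subdominant of B# harmonic minor is E#.
A diminished second (0 semitones) above E# lands on the letter F, giving F.

F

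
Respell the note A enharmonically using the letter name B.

Bbb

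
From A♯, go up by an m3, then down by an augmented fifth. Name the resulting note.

A minor third up from A# is C# (letter C, 3 semitones up).
An augmented fifth down from C# is F (letter F, 8 semitones down).

F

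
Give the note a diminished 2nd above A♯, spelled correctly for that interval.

Bb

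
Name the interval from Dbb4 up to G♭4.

augmented fourth

The letter names run D→G, a span of 3 letter steps, so the interval is some kind of fourth.
Dbb to Gb is 6 semitones. A perfect fourth is 5, so 6 makes it augmented.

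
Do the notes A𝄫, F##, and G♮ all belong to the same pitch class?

Yes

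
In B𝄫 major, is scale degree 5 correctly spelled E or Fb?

Each scale degree takes a distinct letter name. Degree 5 of a scale on B must use the letter F.
Fb and E are enharmonically the same pitch, but only Fb uses the letter F, so it is the correct spelling here.

Fb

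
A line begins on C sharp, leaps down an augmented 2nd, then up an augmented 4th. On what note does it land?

An augmented second down from C# is Bb (letter B, 3 semitones down).
An augmented fourth up from Bb is E (letter E, 6 semitones up).

E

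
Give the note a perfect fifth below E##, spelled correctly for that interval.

E down a perfect fifth is A, so the target letter is A.
From E##, a perfect fifth is 7 semitones down: A##.

A##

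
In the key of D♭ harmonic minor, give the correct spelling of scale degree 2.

Degree 2 takes the letter 1 step above D, which is E.
In harmonic minor, degree 2 sits 2 semitones above the tonic. Db + 2 semitones is pitch class 3, spelled on E as Eb.

Eb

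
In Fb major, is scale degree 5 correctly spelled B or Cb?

Cb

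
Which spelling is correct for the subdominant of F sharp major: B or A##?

Each scale degree takes a distinct letter name. Degree 4 of a scale on F must use the letter B.
B and A## are enharmonically the same pitch, but only B uses the letter B, so it is the correct spelling here.

B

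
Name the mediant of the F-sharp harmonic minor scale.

Degree 3 takes the letter 2 steps above F, which is A.
In harmonic minor, degree 3 sits 3 semitones above the tonic. F# + 3 semitones is pitch class 9, spelled on A as A.

A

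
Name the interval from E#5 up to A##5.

Counting letters E–F–G–A gives a fourth.
E#→A## = 6 semitones, 1 wider than the perfect fourth (5), so augmented.

augmented fourth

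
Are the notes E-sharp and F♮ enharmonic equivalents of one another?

Yes

E# = pitch class 5 and F = pitch class 5 — the same pitch class, so they are enharmonic equivalents.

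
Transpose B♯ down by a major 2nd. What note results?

A#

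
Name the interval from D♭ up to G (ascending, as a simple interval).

Counting letters D–E–F–G gives a fourth.
Db→G = 6 semitones, 1 wider than the perfect fourth (5), so augmented.

augmented fourth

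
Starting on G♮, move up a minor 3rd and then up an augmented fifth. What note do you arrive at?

F#

A minor third up from G is Bb (letter B, 3 semitones up).
An augmented fifth up from Bb is F# (letter F, 8 semitones up).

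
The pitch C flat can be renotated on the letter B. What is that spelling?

B

Cb is pitch class 11. The letter B alone is pitch class 11.
Pitch class 11 on B needs no accidental: B.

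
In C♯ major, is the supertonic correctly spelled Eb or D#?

Each scale degree takes a distinct letter name. Degree 2 of a scale on C must use the letter D.
D# and Eb are enharmonically the same pitch, but only D# uses the letter D, so it is the correct spelling here.

D#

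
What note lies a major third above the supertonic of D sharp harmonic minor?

The supertonic of D# harmonic minor is E#.
A major third (4 semitones) above E# lands on the letter G, giving G##.

G##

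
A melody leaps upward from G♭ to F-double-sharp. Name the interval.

doubly augmented seventh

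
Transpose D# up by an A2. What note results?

E##

A second above D lands on the letter E.
An augmented second spans 3 semitones, so D# moves to pitch class 6. On the letter E that is E##.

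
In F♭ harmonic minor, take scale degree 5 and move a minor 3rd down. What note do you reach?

Ab

Scale degree 5 of Fb harmonic minor is Cb.
A minor third (3 semitones) below Cb lands on the letter A, giving Ab.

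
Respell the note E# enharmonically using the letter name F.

F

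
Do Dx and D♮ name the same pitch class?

No

D## is pitch class 4; D is pitch class 2.
The pitch classes differ (4 vs. 2), so they are not enharmonic equivalents.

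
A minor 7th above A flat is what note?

Gb

A seventh above A lands on the letter G.
A minor seventh spans 10 semitones, so Ab moves to pitch class 6. On the letter G that is Gb.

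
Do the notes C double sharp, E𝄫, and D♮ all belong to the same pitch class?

Yes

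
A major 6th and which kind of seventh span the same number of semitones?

diminished

A major sixth spans 9 semitones.
A seventh spanning 9 semitones is diminished (the major seventh is 11).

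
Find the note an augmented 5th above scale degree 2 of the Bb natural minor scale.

Scale degree 2 of Bb natural minor is C.
An augmented fifth (8 semitones) above C lands on the letter G, giving G#.

G#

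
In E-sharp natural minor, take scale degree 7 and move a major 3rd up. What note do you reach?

F##

Scale degree 7 of E# natural minor is D#.
A major third (4 semitones) above D# lands on the letter F, giving F##.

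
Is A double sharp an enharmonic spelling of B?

Yes

A## = pitch class 11 and B = pitch class 11 — the same pitch class, so they are enharmonic equivalents.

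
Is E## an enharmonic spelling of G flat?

E## is pitch class 6; Gb is pitch class 6.
All spellings map to pitch class 6, so they are enharmonically equivalent.

Yes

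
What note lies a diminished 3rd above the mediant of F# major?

The mediant of F# major is A#.
A diminished third (2 semitones) above A# lands on the letter C, giving C.

C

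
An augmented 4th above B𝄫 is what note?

Eb

B up a perfect fourth is E, so the target letter is E.
From Bbb, an augmented fourth is 6 semitones up: Eb.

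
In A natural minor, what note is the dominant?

E

The A natural minor scale runs A B C D E F G.
Degree 5 is E.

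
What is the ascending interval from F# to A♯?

Counting letters F–G–A gives a third.
F#→A# = 4 semitones, exactly the major third.

major third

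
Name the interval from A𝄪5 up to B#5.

minor second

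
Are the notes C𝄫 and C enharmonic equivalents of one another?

Cbb is pitch class 10; C is pitch class 0.
The pitch classes differ (10 vs. 0), so they are not enharmonic equivalents.

No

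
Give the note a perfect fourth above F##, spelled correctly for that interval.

B#

A fourth above F lands on the letter B.
A perfect fourth spans 5 semitones, so F## moves to pitch class 0. On the letter B that is B#.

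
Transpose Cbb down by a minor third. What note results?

Abb

A third below C lands on the letter A.
A minor third spans 3 semitones, so Cbb moves to pitch class 7. On the letter A that is Abb.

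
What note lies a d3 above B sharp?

D

B up a major third is D#, so the target letter is D.
From B#, a diminished third is 2 semitones up: D.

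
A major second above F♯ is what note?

G#

F up a major second is G, so the target letter is G.
From F#, a major second is 2 semitones up: G#.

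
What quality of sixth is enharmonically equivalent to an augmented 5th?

An augmented fifth spans 8 semitones.
A sixth spanning 8 semitones is minor (the major sixth is 9).

minor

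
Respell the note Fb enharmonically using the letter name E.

E

Fb is pitch class 4. The letter E alone is pitch class 4.
Pitch class 4 on E needs no accidental: E.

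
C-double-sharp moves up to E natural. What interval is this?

Counting letters C–D–E gives a third.
C##→E = 2 semitones, 2 narrower than the major third (4), so diminished.

diminished third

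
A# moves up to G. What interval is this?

diminished seventh

The letter names run A→G, a span of 6 letter steps, so the interval is some kind of seventh.
A# to G is 9 semitones. A major seventh is 11, so 9 makes it diminished.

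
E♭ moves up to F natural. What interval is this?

The letter names run E→F, a span of 1 letter step, so the interval is some kind of second.
Eb to F is 2 semitones. A major second is 2, so 2 makes it major.

major second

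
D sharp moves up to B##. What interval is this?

augmented sixth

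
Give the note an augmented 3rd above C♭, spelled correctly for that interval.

C up a major third is E, so the target letter is E.
From Cb, an augmented third is 5 semitones up: E.

E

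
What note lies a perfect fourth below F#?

A fourth below F lands on the letter C.
A perfect fourth spans 5 semitones, so F# moves to pitch class 1. On the letter C that is C#.

C#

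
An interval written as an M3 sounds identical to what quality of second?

doubly augmented

A major third spans 4 semitones.
A second spanning 4 semitones is doubly augmented (the major second is 2).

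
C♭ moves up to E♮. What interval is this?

The letter names run C→E, a span of 2 letter steps, so the interval is some kind of third.
Cb to E is 5 semitones. A major third is 4, so 5 makes it augmented.

augmented third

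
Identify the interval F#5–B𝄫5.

doubly diminished fourth

The letter names run F→B, a span of 3 letter steps, so the interval is some kind of fourth.
F# to Bbb is 3 semitones. A perfect fourth is 5, so 3 makes it doubly diminished.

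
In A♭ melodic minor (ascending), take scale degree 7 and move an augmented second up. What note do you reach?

Scale degree 7 of Ab melodic minor (ascending) is G.
An augmented second (3 semitones) above G lands on the letter A, giving A#.

A#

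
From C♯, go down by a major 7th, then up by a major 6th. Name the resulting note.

A major seventh down from C# is D (letter D, 11 semitones down).
A major sixth up from D is B (letter B, 9 semitones up).

B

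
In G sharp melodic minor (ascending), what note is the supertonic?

A#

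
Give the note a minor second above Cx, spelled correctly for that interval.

D#

A second above C lands on the letter D.
A minor second spans 1 semitone, so C## moves to pitch class 3. On the letter D that is D#.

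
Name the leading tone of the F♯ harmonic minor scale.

Degree 7 takes the letter 6 steps above F, which is E.
In harmonic minor, degree 7 sits 11 semitones above the tonic. F# + 11 semitones is pitch class 5, spelled on E as E#.

E#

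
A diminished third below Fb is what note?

D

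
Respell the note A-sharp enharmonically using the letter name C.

Plain C sits 2 semitones above A#, so on the letter C the same pitch needs a double flat: Cbb.

Cbb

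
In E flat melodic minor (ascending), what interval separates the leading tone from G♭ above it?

diminished fourth

The leading tone of Eb melodic minor (ascending) is D.
D up to Gb: letters D→G make it a fourth; 4 semitones makes it diminished.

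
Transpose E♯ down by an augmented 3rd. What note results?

E down a major third is C, so the target letter is C.
From E#, an augmented third is 5 semitones down: C.

C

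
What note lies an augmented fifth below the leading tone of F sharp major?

A

The leading tone of F# major is E#.
An augmented fifth (8 semitones) below E# lands on the letter A, giving A.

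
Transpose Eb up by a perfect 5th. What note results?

Bb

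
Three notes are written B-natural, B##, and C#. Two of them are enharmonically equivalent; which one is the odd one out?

B

In 12-tone equal temperament, enharmonic equivalents share a pitch class. B is pitch class 11; B## is pitch class 1; C# is pitch class 1.
B## and C# share pitch class 1, while B is pitch class 11.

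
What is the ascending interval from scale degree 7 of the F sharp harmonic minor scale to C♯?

Scale degree 7 of F# harmonic minor is E#.
E# up to C#: letters E→C make it a sixth; 8 semitones makes it minor.

minor sixth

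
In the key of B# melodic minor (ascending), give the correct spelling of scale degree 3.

D#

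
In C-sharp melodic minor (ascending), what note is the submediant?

The C# melodic minor (ascending) scale runs C# D# E F# G# A# B#.
Degree 6 is A#.

A#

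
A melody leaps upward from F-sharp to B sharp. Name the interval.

Counting letters F–G–A–B gives a fourth.
F#→B# = 6 semitones, 1 wider than the perfect fourth (5), so augmented.

augmented fourth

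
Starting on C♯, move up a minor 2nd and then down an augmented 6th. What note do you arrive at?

Fb

A minor second up from C# is D (letter D, 1 semitone up).
An augmented sixth down from D is Fb (letter F, 10 semitones down).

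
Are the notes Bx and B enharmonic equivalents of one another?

No

Two spellings are enharmonically equivalent only if they share a pitch class.
Here B## → 1, B → 11; 1 ≠ 11, so they are not.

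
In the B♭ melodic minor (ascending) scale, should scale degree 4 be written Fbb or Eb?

Each scale degree takes a distinct letter name. Degree 4 of a scale on B must use the letter E.
Eb and Fbb are enharmonically the same pitch, but only Eb uses the letter E, so it is the correct spelling here.

Eb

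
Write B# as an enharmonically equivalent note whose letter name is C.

B# is pitch class 0. The letter C alone is pitch class 0.
Pitch class 0 on C needs no accidental: C.

C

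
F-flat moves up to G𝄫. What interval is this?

minor second

The letter names run F→G, a span of 1 letter step, so the interval is some kind of second.
Fb to Gbb is 1 semitone. A major second is 2, so 1 makes it minor.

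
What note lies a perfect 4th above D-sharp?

A fourth above D lands on the letter G.
A perfect fourth spans 5 semitones, so D# moves to pitch class 8. On the letter G that is G#.

G#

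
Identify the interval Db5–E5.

Counting letters D–E gives a second.
Db→E = 3 semitones, 1 wider than the major second (2), so augmented.

augmented second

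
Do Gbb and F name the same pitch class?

Gbb is pitch class 5; F is pitch class 5.
All spellings map to pitch class 5, so they are enharmonically equivalent.

Yes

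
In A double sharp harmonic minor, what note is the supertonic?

Degree 2 takes the letter 1 step above A, which is B.
In harmonic minor, degree 2 sits 2 semitones above the tonic. A## + 2 semitones is pitch class 1, spelled on B as B##.

B##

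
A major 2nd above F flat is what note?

F up a major second is G, so the target letter is G.
From Fb, a major second is 2 semitones up: Gb.

Gb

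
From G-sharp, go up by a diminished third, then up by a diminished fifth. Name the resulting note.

A diminished third up from G# is Bb (letter B, 2 semitones up).
A diminished fifth up from Bb is Fb (letter F, 6 semitones up).

Fb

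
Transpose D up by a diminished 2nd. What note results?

A second above D lands on the letter E.
A diminished second spans 0 semitones, so D moves to pitch class 2. On the letter E that is Ebb.

Ebb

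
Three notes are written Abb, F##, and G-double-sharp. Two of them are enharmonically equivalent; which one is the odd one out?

In 12-tone equal temperament, enharmonic equivalents share a pitch class. Abb is pitch class 7; F## is pitch class 7; G## is pitch class 9.
Abb and F## share pitch class 7, while G## is pitch class 9.

G##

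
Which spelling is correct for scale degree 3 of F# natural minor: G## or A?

A

Each scale degree takes a distinct letter name. Degree 3 of a scale on F must use the letter A.
A and G## are enharmonically the same pitch, but only A uses the letter A, so it is the correct spelling here.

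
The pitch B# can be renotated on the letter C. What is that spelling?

C

Plain C sits at the same pitch as B#, so on the letter C the same pitch needs a natural: C.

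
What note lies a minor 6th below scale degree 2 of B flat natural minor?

E

Scale degree 2 of Bb natural minor is C.
A minor sixth (8 semitones) below C lands on the letter E, giving E.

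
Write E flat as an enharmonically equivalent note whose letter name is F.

Fbb

Eb is pitch class 3. The letter F alone is pitch class 5.
To reach pitch class 3 from F requires an offset of -2 semitones, i.e. double flat: Fbb.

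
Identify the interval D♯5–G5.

Counting letters D–E–F–G gives a fourth.
D#→G = 4 semitones, 1 narrower than the perfect fourth (5), so diminished.

diminished fourth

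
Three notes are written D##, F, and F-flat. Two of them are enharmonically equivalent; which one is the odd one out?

F

In 12-tone equal temperament, enharmonic equivalents share a pitch class. D## is pitch class 4; F is pitch class 5; Fb is pitch class 4.
D## and Fb share pitch class 4, while F is pitch class 5.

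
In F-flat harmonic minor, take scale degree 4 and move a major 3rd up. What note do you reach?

Db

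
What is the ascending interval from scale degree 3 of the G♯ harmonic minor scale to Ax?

Scale degree 3 of G# harmonic minor is B.
B up to A##: letters B→A make it a seventh; 12 semitones makes it augmented.

augmented seventh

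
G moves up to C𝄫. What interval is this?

Counting letters G–A–B–C gives a fourth.
G→Cbb = 3 semitones, 2 narrower than the perfect fourth (5), so doubly diminished.

doubly diminished fourth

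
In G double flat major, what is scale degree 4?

Cbb

Degree 4 takes the letter 3 steps above G, which is C.
In major, degree 4 sits 5 semitones above the tonic. Gbb + 5 semitones is pitch class 10, spelled on C as Cbb.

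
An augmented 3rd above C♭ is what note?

A third above C lands on the letter E.
An augmented third spans 5 semitones, so Cb moves to pitch class 4. On the letter E that is E.

E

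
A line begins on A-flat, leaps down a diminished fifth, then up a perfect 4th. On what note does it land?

G

A diminished fifth down from Ab is D (letter D, 6 semitones down).
A perfect fourth up from D is G (letter G, 5 semitones up).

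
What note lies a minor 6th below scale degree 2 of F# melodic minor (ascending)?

Scale degree 2 of F# melodic minor (ascending) is G#.
A minor sixth (8 semitones) below G# lands on the letter B, giving B#.

B#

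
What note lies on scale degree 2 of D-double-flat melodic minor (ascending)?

Ebb

Degree 2 takes the letter 1 step above D, which is E.
In melodic minor (ascending), degree 2 sits 2 semitones above the tonic. Dbb + 2 semitones is pitch class 2, spelled on E as Ebb.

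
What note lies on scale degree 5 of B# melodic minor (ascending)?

F##

The B# melodic minor (ascending) scale runs B# C## D# E# F## G## A##.
Degree 5 is F##.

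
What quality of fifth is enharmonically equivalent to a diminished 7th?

doubly augmented

A diminished seventh spans 9 semitones.
A fifth spanning 9 semitones is doubly augmented (the perfect fifth is 7).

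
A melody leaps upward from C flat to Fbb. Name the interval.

The letter names run C→F, a span of 3 letter steps, so the interval is some kind of fourth.
Cb to Fbb is 4 semitones. A perfect fourth is 5, so 4 makes it diminished.

diminished fourth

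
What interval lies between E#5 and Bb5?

doubly diminished fifth

The letter names run E→B, a span of 4 letter steps, so the interval is some kind of fifth.
E# to Bb is 5 semitones. A perfect fifth is 7, so 5 makes it doubly diminished.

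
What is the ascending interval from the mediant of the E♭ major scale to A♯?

augmented second

The mediant of Eb major is G.
G up to A#: letters G→A make it a second; 3 semitones makes it augmented.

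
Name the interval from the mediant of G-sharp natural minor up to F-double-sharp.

The mediant of G# natural minor is B.
B up to F##: letters B→F make it a fifth; 8 semitones makes it augmented.

augmented fifth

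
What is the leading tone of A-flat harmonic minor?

G

Degree 7 takes the letter 6 steps above A, which is G.
In harmonic minor, degree 7 sits 11 semitones above the tonic. Ab + 11 semitones is pitch class 7, spelled on G as G.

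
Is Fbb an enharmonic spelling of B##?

Fbb is pitch class 3; B## is pitch class 1.
The pitch classes differ (3 vs. 1), so they are not enharmonic equivalents.

No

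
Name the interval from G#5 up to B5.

minor third

The letter names run G→B, a span of 2 letter steps, so the interval is some kind of third.
G# to B is 3 semitones. A major third is 4, so 3 makes it minor.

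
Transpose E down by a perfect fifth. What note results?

A

E down a perfect fifth is A, so the target letter is A.
From E, a perfect fifth is 7 semitones down: A.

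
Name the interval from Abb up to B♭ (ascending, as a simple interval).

Counting letters A–B gives a second.
Abb→Bb = 3 semitones, 1 wider than the major second (2), so augmented.

augmented second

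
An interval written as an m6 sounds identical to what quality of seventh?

A minor sixth spans 8 semitones.
A seventh spanning 8 semitones is doubly diminished (the major seventh is 11).

doubly diminished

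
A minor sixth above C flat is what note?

Abb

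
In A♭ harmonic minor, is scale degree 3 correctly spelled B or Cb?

Cb

Each scale degree takes a distinct letter name. Degree 3 of a scale on A must use the letter C.
Cb and B are enharmonically the same pitch, but only Cb uses the letter C, so it is the correct spelling here.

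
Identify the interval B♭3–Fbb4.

Counting letters B–C–D–E–F gives a fifth.
Bb→Fbb = 5 semitones, 2 narrower than the perfect fifth (7), so doubly diminished.

doubly diminished fifth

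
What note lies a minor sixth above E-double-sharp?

E up a major sixth is C#, so the target letter is C.
From E##, a minor sixth is 8 semitones up: C##.

C##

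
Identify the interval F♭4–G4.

augmented second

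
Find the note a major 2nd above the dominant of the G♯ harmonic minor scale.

E#

The dominant of G# harmonic minor is D#.
A major second (2 semitones) above D# lands on the letter E, giving E#.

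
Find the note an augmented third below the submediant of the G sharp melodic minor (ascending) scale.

C

The submediant of G# melodic minor (ascending) is E#.
An augmented third (5 semitones) below E# lands on the letter C, giving C.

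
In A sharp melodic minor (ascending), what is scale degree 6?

Degree 6 takes the letter 5 steps above A, which is F.
In melodic minor (ascending), degree 6 sits 9 semitones above the tonic. A# + 9 semitones is pitch class 7, spelled on F as F##.

F##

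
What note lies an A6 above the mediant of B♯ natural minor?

The mediant of B# natural minor is D#.
An augmented sixth (10 semitones) above D# lands on the letter B, giving B##.

B##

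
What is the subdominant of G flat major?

The Gb major scale runs Gb Ab Bb Cb Db Eb F.
Degree 4 is Cb.

Cb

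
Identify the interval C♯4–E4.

minor third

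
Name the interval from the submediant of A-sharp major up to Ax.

major third

The submediant of A# major is F##.
F## up to A##: letters F→A make it a third; 4 semitones makes it major.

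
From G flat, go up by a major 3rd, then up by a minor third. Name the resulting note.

A major third up from Gb is Bb (letter B, 4 semitones up).
A minor third up from Bb is Db (letter D, 3 semitones up).

Db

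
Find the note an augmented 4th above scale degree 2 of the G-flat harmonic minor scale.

Scale degree 2 of Gb harmonic minor is Ab.
An augmented fourth (6 semitones) above Ab lands on the letter D, giving D.

D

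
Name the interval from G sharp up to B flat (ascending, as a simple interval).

diminished third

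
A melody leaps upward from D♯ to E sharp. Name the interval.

major second

Counting letters D–E gives a second.
D#→E# = 2 semitones, exactly the major second.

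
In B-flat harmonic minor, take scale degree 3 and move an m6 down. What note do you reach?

F

Scale degree 3 of Bb harmonic minor is Db.
A minor sixth (8 semitones) below Db lands on the letter F, giving F.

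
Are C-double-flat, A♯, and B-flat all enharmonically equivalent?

Yes

Cbb is pitch class 10; A# is pitch class 10; Bb is pitch class 10.
All spellings map to pitch class 10, so they are enharmonically equivalent.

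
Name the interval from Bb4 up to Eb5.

perfect fourth

Counting letters B–C–D–E gives a fourth.
Bb→Eb = 5 semitones, exactly the perfect fourth.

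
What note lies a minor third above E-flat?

A third above E lands on the letter G.
A minor third spans 3 semitones, so Eb moves to pitch class 6. On the letter G that is Gb.

Gb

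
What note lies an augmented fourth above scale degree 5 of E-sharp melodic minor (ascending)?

E##

Scale degree 5 of E# melodic minor (ascending) is B#.
An augmented fourth (6 semitones) above B# lands on the letter E, giving E##.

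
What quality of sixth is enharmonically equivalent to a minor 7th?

A minor seventh spans 10 semitones.
A sixth spanning 10 semitones is augmented (the major sixth is 9).

augmented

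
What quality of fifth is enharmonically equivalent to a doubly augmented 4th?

perfect

A doubly augmented fourth spans 7 semitones.
A fifth spanning 7 semitones is perfect (the perfect fifth is 7).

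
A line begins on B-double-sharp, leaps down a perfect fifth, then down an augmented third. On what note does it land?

C#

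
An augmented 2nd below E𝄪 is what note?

A second below E lands on the letter D.
An augmented second spans 3 semitones, so E## moves to pitch class 3. On the letter D that is D#.

D#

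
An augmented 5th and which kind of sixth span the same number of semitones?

An augmented fifth spans 8 semitones.
A sixth spanning 8 semitones is minor (the major sixth is 9).

minor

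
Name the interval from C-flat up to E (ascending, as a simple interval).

Counting letters C–D–E gives a third.
Cb→E = 5 semitones, 1 wider than the major third (4), so augmented.

augmented third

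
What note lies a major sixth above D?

D up a major sixth is B, so the target letter is B.
From D, a major sixth is 9 semitones up: B.

B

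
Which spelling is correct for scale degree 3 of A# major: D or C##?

C##

Each scale degree takes a distinct letter name. Degree 3 of a scale on A must use the letter C.
C## and D are enharmonically the same pitch, but only C## uses the letter C, so it is the correct spelling here.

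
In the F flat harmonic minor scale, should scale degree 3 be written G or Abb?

Abb

Each scale degree takes a distinct letter name. Degree 3 of a scale on F must use the letter A.
Abb and G are enharmonically the same pitch, but only Abb uses the letter A, so it is the correct spelling here.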